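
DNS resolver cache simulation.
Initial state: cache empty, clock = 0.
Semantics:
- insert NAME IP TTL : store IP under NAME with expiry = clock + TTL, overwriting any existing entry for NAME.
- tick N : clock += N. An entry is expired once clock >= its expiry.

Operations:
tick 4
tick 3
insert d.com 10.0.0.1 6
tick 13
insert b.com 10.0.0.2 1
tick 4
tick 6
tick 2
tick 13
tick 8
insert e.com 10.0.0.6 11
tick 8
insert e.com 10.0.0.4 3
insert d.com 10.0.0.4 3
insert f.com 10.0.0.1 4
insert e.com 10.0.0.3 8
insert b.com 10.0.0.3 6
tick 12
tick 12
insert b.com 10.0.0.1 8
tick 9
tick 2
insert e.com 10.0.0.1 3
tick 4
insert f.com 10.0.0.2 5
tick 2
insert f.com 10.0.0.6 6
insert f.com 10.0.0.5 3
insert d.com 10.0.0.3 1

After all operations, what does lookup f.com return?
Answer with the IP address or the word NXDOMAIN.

Op 1: tick 4 -> clock=4.
Op 2: tick 3 -> clock=7.
Op 3: insert d.com -> 10.0.0.1 (expiry=7+6=13). clock=7
Op 4: tick 13 -> clock=20. purged={d.com}
Op 5: insert b.com -> 10.0.0.2 (expiry=20+1=21). clock=20
Op 6: tick 4 -> clock=24. purged={b.com}
Op 7: tick 6 -> clock=30.
Op 8: tick 2 -> clock=32.
Op 9: tick 13 -> clock=45.
Op 10: tick 8 -> clock=53.
Op 11: insert e.com -> 10.0.0.6 (expiry=53+11=64). clock=53
Op 12: tick 8 -> clock=61.
Op 13: insert e.com -> 10.0.0.4 (expiry=61+3=64). clock=61
Op 14: insert d.com -> 10.0.0.4 (expiry=61+3=64). clock=61
Op 15: insert f.com -> 10.0.0.1 (expiry=61+4=65). clock=61
Op 16: insert e.com -> 10.0.0.3 (expiry=61+8=69). clock=61
Op 17: insert b.com -> 10.0.0.3 (expiry=61+6=67). clock=61
Op 18: tick 12 -> clock=73. purged={b.com,d.com,e.com,f.com}
Op 19: tick 12 -> clock=85.
Op 20: insert b.com -> 10.0.0.1 (expiry=85+8=93). clock=85
Op 21: tick 9 -> clock=94. purged={b.com}
Op 22: tick 2 -> clock=96.
Op 23: insert e.com -> 10.0.0.1 (expiry=96+3=99). clock=96
Op 24: tick 4 -> clock=100. purged={e.com}
Op 25: insert f.com -> 10.0.0.2 (expiry=100+5=105). clock=100
Op 26: tick 2 -> clock=102.
Op 27: insert f.com -> 10.0.0.6 (expiry=102+6=108). clock=102
Op 28: insert f.com -> 10.0.0.5 (expiry=102+3=105). clock=102
Op 29: insert d.com -> 10.0.0.3 (expiry=102+1=103). clock=102
lookup f.com: present, ip=10.0.0.5 expiry=105 > clock=102

Answer: 10.0.0.5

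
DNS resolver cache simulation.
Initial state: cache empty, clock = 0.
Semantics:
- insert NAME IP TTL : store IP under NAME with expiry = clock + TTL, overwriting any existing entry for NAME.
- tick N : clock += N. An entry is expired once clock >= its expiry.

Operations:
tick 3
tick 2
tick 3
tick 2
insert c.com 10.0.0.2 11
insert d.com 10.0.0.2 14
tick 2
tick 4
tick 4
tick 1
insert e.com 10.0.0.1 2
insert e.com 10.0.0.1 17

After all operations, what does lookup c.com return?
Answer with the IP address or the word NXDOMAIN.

Answer: NXDOMAIN

Derivation:
Op 1: tick 3 -> clock=3.
Op 2: tick 2 -> clock=5.
Op 3: tick 3 -> clock=8.
Op 4: tick 2 -> clock=10.
Op 5: insert c.com -> 10.0.0.2 (expiry=10+11=21). clock=10
Op 6: insert d.com -> 10.0.0.2 (expiry=10+14=24). clock=10
Op 7: tick 2 -> clock=12.
Op 8: tick 4 -> clock=16.
Op 9: tick 4 -> clock=20.
Op 10: tick 1 -> clock=21. purged={c.com}
Op 11: insert e.com -> 10.0.0.1 (expiry=21+2=23). clock=21
Op 12: insert e.com -> 10.0.0.1 (expiry=21+17=38). clock=21
lookup c.com: not in cache (expired or never inserted)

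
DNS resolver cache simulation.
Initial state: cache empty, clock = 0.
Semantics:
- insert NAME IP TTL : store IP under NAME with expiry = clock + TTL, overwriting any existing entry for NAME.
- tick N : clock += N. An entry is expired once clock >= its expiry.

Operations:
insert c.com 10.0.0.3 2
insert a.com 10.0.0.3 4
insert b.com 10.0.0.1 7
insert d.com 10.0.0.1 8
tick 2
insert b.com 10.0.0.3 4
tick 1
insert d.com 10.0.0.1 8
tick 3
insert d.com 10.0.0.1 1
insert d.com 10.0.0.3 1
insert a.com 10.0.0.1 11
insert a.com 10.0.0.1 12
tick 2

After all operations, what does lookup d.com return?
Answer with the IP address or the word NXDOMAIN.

Op 1: insert c.com -> 10.0.0.3 (expiry=0+2=2). clock=0
Op 2: insert a.com -> 10.0.0.3 (expiry=0+4=4). clock=0
Op 3: insert b.com -> 10.0.0.1 (expiry=0+7=7). clock=0
Op 4: insert d.com -> 10.0.0.1 (expiry=0+8=8). clock=0
Op 5: tick 2 -> clock=2. purged={c.com}
Op 6: insert b.com -> 10.0.0.3 (expiry=2+4=6). clock=2
Op 7: tick 1 -> clock=3.
Op 8: insert d.com -> 10.0.0.1 (expiry=3+8=11). clock=3
Op 9: tick 3 -> clock=6. purged={a.com,b.com}
Op 10: insert d.com -> 10.0.0.1 (expiry=6+1=7). clock=6
Op 11: insert d.com -> 10.0.0.3 (expiry=6+1=7). clock=6
Op 12: insert a.com -> 10.0.0.1 (expiry=6+11=17). clock=6
Op 13: insert a.com -> 10.0.0.1 (expiry=6+12=18). clock=6
Op 14: tick 2 -> clock=8. purged={d.com}
lookup d.com: not in cache (expired or never inserted)

Answer: NXDOMAIN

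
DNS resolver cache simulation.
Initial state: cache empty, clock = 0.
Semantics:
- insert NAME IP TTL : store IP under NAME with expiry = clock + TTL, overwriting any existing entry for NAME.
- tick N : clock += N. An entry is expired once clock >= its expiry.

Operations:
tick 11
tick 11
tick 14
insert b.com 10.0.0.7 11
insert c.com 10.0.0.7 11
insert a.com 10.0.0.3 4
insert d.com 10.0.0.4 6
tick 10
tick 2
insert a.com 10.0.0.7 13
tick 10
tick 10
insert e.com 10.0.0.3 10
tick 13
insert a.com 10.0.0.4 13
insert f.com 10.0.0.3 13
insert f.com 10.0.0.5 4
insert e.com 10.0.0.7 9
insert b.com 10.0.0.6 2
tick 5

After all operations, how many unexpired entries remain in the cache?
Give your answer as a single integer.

Op 1: tick 11 -> clock=11.
Op 2: tick 11 -> clock=22.
Op 3: tick 14 -> clock=36.
Op 4: insert b.com -> 10.0.0.7 (expiry=36+11=47). clock=36
Op 5: insert c.com -> 10.0.0.7 (expiry=36+11=47). clock=36
Op 6: insert a.com -> 10.0.0.3 (expiry=36+4=40). clock=36
Op 7: insert d.com -> 10.0.0.4 (expiry=36+6=42). clock=36
Op 8: tick 10 -> clock=46. purged={a.com,d.com}
Op 9: tick 2 -> clock=48. purged={b.com,c.com}
Op 10: insert a.com -> 10.0.0.7 (expiry=48+13=61). clock=48
Op 11: tick 10 -> clock=58.
Op 12: tick 10 -> clock=68. purged={a.com}
Op 13: insert e.com -> 10.0.0.3 (expiry=68+10=78). clock=68
Op 14: tick 13 -> clock=81. purged={e.com}
Op 15: insert a.com -> 10.0.0.4 (expiry=81+13=94). clock=81
Op 16: insert f.com -> 10.0.0.3 (expiry=81+13=94). clock=81
Op 17: insert f.com -> 10.0.0.5 (expiry=81+4=85). clock=81
Op 18: insert e.com -> 10.0.0.7 (expiry=81+9=90). clock=81
Op 19: insert b.com -> 10.0.0.6 (expiry=81+2=83). clock=81
Op 20: tick 5 -> clock=86. purged={b.com,f.com}
Final cache (unexpired): {a.com,e.com} -> size=2

Answer: 2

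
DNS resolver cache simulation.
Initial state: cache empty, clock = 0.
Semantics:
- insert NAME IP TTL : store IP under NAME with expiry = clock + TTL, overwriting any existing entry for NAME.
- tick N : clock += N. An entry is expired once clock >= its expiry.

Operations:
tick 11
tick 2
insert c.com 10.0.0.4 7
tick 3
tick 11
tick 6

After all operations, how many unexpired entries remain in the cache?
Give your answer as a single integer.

Op 1: tick 11 -> clock=11.
Op 2: tick 2 -> clock=13.
Op 3: insert c.com -> 10.0.0.4 (expiry=13+7=20). clock=13
Op 4: tick 3 -> clock=16.
Op 5: tick 11 -> clock=27. purged={c.com}
Op 6: tick 6 -> clock=33.
Final cache (unexpired): {} -> size=0

Answer: 0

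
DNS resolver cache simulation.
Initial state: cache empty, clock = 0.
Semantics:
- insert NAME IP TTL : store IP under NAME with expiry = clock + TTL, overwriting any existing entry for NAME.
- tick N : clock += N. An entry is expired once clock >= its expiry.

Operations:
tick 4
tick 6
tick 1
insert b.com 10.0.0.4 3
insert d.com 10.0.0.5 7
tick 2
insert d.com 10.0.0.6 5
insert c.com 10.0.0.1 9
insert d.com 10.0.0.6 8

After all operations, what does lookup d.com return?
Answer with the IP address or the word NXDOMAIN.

Op 1: tick 4 -> clock=4.
Op 2: tick 6 -> clock=10.
Op 3: tick 1 -> clock=11.
Op 4: insert b.com -> 10.0.0.4 (expiry=11+3=14). clock=11
Op 5: insert d.com -> 10.0.0.5 (expiry=11+7=18). clock=11
Op 6: tick 2 -> clock=13.
Op 7: insert d.com -> 10.0.0.6 (expiry=13+5=18). clock=13
Op 8: insert c.com -> 10.0.0.1 (expiry=13+9=22). clock=13
Op 9: insert d.com -> 10.0.0.6 (expiry=13+8=21). clock=13
lookup d.com: present, ip=10.0.0.6 expiry=21 > clock=13

Answer: 10.0.0.6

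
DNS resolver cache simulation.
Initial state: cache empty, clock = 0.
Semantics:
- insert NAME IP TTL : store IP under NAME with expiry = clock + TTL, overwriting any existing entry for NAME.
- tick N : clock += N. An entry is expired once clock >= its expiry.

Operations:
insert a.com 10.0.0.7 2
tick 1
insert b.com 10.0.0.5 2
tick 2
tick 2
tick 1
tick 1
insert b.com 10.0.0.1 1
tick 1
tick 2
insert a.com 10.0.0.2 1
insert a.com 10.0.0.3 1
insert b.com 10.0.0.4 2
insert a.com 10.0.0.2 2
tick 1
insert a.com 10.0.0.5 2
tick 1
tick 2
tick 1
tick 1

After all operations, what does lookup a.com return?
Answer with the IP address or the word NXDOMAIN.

Answer: NXDOMAIN

Derivation:
Op 1: insert a.com -> 10.0.0.7 (expiry=0+2=2). clock=0
Op 2: tick 1 -> clock=1.
Op 3: insert b.com -> 10.0.0.5 (expiry=1+2=3). clock=1
Op 4: tick 2 -> clock=3. purged={a.com,b.com}
Op 5: tick 2 -> clock=5.
Op 6: tick 1 -> clock=6.
Op 7: tick 1 -> clock=7.
Op 8: insert b.com -> 10.0.0.1 (expiry=7+1=8). clock=7
Op 9: tick 1 -> clock=8. purged={b.com}
Op 10: tick 2 -> clock=10.
Op 11: insert a.com -> 10.0.0.2 (expiry=10+1=11). clock=10
Op 12: insert a.com -> 10.0.0.3 (expiry=10+1=11). clock=10
Op 13: insert b.com -> 10.0.0.4 (expiry=10+2=12). clock=10
Op 14: insert a.com -> 10.0.0.2 (expiry=10+2=12). clock=10
Op 15: tick 1 -> clock=11.
Op 16: insert a.com -> 10.0.0.5 (expiry=11+2=13). clock=11
Op 17: tick 1 -> clock=12. purged={b.com}
Op 18: tick 2 -> clock=14. purged={a.com}
Op 19: tick 1 -> clock=15.
Op 20: tick 1 -> clock=16.
lookup a.com: not in cache (expired or never inserted)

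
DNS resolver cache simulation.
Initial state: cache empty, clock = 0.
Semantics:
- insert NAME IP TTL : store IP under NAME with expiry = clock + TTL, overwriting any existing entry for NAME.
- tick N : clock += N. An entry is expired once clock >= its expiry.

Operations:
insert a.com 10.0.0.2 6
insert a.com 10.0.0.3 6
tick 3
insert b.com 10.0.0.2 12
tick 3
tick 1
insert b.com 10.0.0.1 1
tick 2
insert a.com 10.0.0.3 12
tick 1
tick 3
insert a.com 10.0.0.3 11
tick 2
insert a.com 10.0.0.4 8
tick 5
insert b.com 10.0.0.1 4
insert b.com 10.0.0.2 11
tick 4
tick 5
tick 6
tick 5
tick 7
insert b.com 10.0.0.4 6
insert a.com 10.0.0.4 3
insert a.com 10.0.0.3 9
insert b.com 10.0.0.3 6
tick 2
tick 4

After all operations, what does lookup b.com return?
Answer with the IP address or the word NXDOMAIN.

Op 1: insert a.com -> 10.0.0.2 (expiry=0+6=6). clock=0
Op 2: insert a.com -> 10.0.0.3 (expiry=0+6=6). clock=0
Op 3: tick 3 -> clock=3.
Op 4: insert b.com -> 10.0.0.2 (expiry=3+12=15). clock=3
Op 5: tick 3 -> clock=6. purged={a.com}
Op 6: tick 1 -> clock=7.
Op 7: insert b.com -> 10.0.0.1 (expiry=7+1=8). clock=7
Op 8: tick 2 -> clock=9. purged={b.com}
Op 9: insert a.com -> 10.0.0.3 (expiry=9+12=21). clock=9
Op 10: tick 1 -> clock=10.
Op 11: tick 3 -> clock=13.
Op 12: insert a.com -> 10.0.0.3 (expiry=13+11=24). clock=13
Op 13: tick 2 -> clock=15.
Op 14: insert a.com -> 10.0.0.4 (expiry=15+8=23). clock=15
Op 15: tick 5 -> clock=20.
Op 16: insert b.com -> 10.0.0.1 (expiry=20+4=24). clock=20
Op 17: insert b.com -> 10.0.0.2 (expiry=20+11=31). clock=20
Op 18: tick 4 -> clock=24. purged={a.com}
Op 19: tick 5 -> clock=29.
Op 20: tick 6 -> clock=35. purged={b.com}
Op 21: tick 5 -> clock=40.
Op 22: tick 7 -> clock=47.
Op 23: insert b.com -> 10.0.0.4 (expiry=47+6=53). clock=47
Op 24: insert a.com -> 10.0.0.4 (expiry=47+3=50). clock=47
Op 25: insert a.com -> 10.0.0.3 (expiry=47+9=56). clock=47
Op 26: insert b.com -> 10.0.0.3 (expiry=47+6=53). clock=47
Op 27: tick 2 -> clock=49.
Op 28: tick 4 -> clock=53. purged={b.com}
lookup b.com: not in cache (expired or never inserted)

Answer: NXDOMAIN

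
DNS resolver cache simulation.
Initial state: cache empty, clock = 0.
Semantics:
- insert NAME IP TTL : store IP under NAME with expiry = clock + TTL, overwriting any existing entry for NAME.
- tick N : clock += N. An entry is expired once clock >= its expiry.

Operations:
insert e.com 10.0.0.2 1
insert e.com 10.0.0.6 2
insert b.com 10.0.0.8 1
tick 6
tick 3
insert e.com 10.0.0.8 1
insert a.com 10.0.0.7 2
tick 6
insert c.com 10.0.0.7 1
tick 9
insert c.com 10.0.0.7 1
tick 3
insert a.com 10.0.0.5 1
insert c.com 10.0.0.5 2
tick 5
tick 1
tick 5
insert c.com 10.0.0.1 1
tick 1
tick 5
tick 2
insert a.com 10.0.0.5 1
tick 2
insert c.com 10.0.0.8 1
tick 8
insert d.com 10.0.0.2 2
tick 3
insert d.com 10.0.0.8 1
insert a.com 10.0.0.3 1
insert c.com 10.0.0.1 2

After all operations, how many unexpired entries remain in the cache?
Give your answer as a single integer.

Op 1: insert e.com -> 10.0.0.2 (expiry=0+1=1). clock=0
Op 2: insert e.com -> 10.0.0.6 (expiry=0+2=2). clock=0
Op 3: insert b.com -> 10.0.0.8 (expiry=0+1=1). clock=0
Op 4: tick 6 -> clock=6. purged={b.com,e.com}
Op 5: tick 3 -> clock=9.
Op 6: insert e.com -> 10.0.0.8 (expiry=9+1=10). clock=9
Op 7: insert a.com -> 10.0.0.7 (expiry=9+2=11). clock=9
Op 8: tick 6 -> clock=15. purged={a.com,e.com}
Op 9: insert c.com -> 10.0.0.7 (expiry=15+1=16). clock=15
Op 10: tick 9 -> clock=24. purged={c.com}
Op 11: insert c.com -> 10.0.0.7 (expiry=24+1=25). clock=24
Op 12: tick 3 -> clock=27. purged={c.com}
Op 13: insert a.com -> 10.0.0.5 (expiry=27+1=28). clock=27
Op 14: insert c.com -> 10.0.0.5 (expiry=27+2=29). clock=27
Op 15: tick 5 -> clock=32. purged={a.com,c.com}
Op 16: tick 1 -> clock=33.
Op 17: tick 5 -> clock=38.
Op 18: insert c.com -> 10.0.0.1 (expiry=38+1=39). clock=38
Op 19: tick 1 -> clock=39. purged={c.com}
Op 20: tick 5 -> clock=44.
Op 21: tick 2 -> clock=46.
Op 22: insert a.com -> 10.0.0.5 (expiry=46+1=47). clock=46
Op 23: tick 2 -> clock=48. purged={a.com}
Op 24: insert c.com -> 10.0.0.8 (expiry=48+1=49). clock=48
Op 25: tick 8 -> clock=56. purged={c.com}
Op 26: insert d.com -> 10.0.0.2 (expiry=56+2=58). clock=56
Op 27: tick 3 -> clock=59. purged={d.com}
Op 28: insert d.com -> 10.0.0.8 (expiry=59+1=60). clock=59
Op 29: insert a.com -> 10.0.0.3 (expiry=59+1=60). clock=59
Op 30: insert c.com -> 10.0.0.1 (expiry=59+2=61). clock=59
Final cache (unexpired): {a.com,c.com,d.com} -> size=3

Answer: 3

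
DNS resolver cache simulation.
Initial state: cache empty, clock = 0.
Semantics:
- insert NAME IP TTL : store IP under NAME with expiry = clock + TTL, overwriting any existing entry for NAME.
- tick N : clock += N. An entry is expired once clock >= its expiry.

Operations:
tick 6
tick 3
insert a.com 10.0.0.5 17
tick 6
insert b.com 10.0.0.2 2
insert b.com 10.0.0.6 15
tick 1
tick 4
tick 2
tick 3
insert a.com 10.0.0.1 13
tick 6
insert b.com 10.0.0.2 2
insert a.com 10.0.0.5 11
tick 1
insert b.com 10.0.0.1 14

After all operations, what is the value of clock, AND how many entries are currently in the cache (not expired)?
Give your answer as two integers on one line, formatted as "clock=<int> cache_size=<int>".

Op 1: tick 6 -> clock=6.
Op 2: tick 3 -> clock=9.
Op 3: insert a.com -> 10.0.0.5 (expiry=9+17=26). clock=9
Op 4: tick 6 -> clock=15.
Op 5: insert b.com -> 10.0.0.2 (expiry=15+2=17). clock=15
Op 6: insert b.com -> 10.0.0.6 (expiry=15+15=30). clock=15
Op 7: tick 1 -> clock=16.
Op 8: tick 4 -> clock=20.
Op 9: tick 2 -> clock=22.
Op 10: tick 3 -> clock=25.
Op 11: insert a.com -> 10.0.0.1 (expiry=25+13=38). clock=25
Op 12: tick 6 -> clock=31. purged={b.com}
Op 13: insert b.com -> 10.0.0.2 (expiry=31+2=33). clock=31
Op 14: insert a.com -> 10.0.0.5 (expiry=31+11=42). clock=31
Op 15: tick 1 -> clock=32.
Op 16: insert b.com -> 10.0.0.1 (expiry=32+14=46). clock=32
Final clock = 32
Final cache (unexpired): {a.com,b.com} -> size=2

Answer: clock=32 cache_size=2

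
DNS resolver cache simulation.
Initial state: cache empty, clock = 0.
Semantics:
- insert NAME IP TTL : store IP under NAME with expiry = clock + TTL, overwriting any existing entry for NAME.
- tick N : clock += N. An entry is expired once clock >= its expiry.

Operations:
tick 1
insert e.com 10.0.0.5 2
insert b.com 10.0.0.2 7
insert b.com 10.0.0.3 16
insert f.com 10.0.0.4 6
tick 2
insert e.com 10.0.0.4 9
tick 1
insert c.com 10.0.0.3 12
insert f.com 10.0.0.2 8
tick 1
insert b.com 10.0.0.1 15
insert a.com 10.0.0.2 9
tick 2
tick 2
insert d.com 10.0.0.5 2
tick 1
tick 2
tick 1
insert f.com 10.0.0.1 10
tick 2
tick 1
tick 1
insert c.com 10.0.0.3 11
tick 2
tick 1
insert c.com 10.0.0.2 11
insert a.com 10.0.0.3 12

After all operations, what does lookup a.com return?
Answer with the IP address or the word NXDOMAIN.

Op 1: tick 1 -> clock=1.
Op 2: insert e.com -> 10.0.0.5 (expiry=1+2=3). clock=1
Op 3: insert b.com -> 10.0.0.2 (expiry=1+7=8). clock=1
Op 4: insert b.com -> 10.0.0.3 (expiry=1+16=17). clock=1
Op 5: insert f.com -> 10.0.0.4 (expiry=1+6=7). clock=1
Op 6: tick 2 -> clock=3. purged={e.com}
Op 7: insert e.com -> 10.0.0.4 (expiry=3+9=12). clock=3
Op 8: tick 1 -> clock=4.
Op 9: insert c.com -> 10.0.0.3 (expiry=4+12=16). clock=4
Op 10: insert f.com -> 10.0.0.2 (expiry=4+8=12). clock=4
Op 11: tick 1 -> clock=5.
Op 12: insert b.com -> 10.0.0.1 (expiry=5+15=20). clock=5
Op 13: insert a.com -> 10.0.0.2 (expiry=5+9=14). clock=5
Op 14: tick 2 -> clock=7.
Op 15: tick 2 -> clock=9.
Op 16: insert d.com -> 10.0.0.5 (expiry=9+2=11). clock=9
Op 17: tick 1 -> clock=10.
Op 18: tick 2 -> clock=12. purged={d.com,e.com,f.com}
Op 19: tick 1 -> clock=13.
Op 20: insert f.com -> 10.0.0.1 (expiry=13+10=23). clock=13
Op 21: tick 2 -> clock=15. purged={a.com}
Op 22: tick 1 -> clock=16. purged={c.com}
Op 23: tick 1 -> clock=17.
Op 24: insert c.com -> 10.0.0.3 (expiry=17+11=28). clock=17
Op 25: tick 2 -> clock=19.
Op 26: tick 1 -> clock=20. purged={b.com}
Op 27: insert c.com -> 10.0.0.2 (expiry=20+11=31). clock=20
Op 28: insert a.com -> 10.0.0.3 (expiry=20+12=32). clock=20
lookup a.com: present, ip=10.0.0.3 expiry=32 > clock=20

Answer: 10.0.0.3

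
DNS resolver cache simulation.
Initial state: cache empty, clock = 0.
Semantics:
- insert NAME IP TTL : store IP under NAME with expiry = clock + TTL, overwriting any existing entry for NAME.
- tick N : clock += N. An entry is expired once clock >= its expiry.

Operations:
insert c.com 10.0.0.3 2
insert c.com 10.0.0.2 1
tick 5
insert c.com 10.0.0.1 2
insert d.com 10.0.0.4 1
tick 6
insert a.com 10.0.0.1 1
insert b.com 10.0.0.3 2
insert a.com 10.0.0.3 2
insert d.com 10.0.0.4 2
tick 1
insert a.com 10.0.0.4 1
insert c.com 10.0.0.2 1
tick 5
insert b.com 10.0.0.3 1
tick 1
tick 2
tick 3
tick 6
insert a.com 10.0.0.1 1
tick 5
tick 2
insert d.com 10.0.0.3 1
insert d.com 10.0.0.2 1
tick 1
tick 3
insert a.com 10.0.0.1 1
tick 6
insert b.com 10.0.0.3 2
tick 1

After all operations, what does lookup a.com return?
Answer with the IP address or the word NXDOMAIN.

Answer: NXDOMAIN

Derivation:
Op 1: insert c.com -> 10.0.0.3 (expiry=0+2=2). clock=0
Op 2: insert c.com -> 10.0.0.2 (expiry=0+1=1). clock=0
Op 3: tick 5 -> clock=5. purged={c.com}
Op 4: insert c.com -> 10.0.0.1 (expiry=5+2=7). clock=5
Op 5: insert d.com -> 10.0.0.4 (expiry=5+1=6). clock=5
Op 6: tick 6 -> clock=11. purged={c.com,d.com}
Op 7: insert a.com -> 10.0.0.1 (expiry=11+1=12). clock=11
Op 8: insert b.com -> 10.0.0.3 (expiry=11+2=13). clock=11
Op 9: insert a.com -> 10.0.0.3 (expiry=11+2=13). clock=11
Op 10: insert d.com -> 10.0.0.4 (expiry=11+2=13). clock=11
Op 11: tick 1 -> clock=12.
Op 12: insert a.com -> 10.0.0.4 (expiry=12+1=13). clock=12
Op 13: insert c.com -> 10.0.0.2 (expiry=12+1=13). clock=12
Op 14: tick 5 -> clock=17. purged={a.com,b.com,c.com,d.com}
Op 15: insert b.com -> 10.0.0.3 (expiry=17+1=18). clock=17
Op 16: tick 1 -> clock=18. purged={b.com}
Op 17: tick 2 -> clock=20.
Op 18: tick 3 -> clock=23.
Op 19: tick 6 -> clock=29.
Op 20: insert a.com -> 10.0.0.1 (expiry=29+1=30). clock=29
Op 21: tick 5 -> clock=34. purged={a.com}
Op 22: tick 2 -> clock=36.
Op 23: insert d.com -> 10.0.0.3 (expiry=36+1=37). clock=36
Op 24: insert d.com -> 10.0.0.2 (expiry=36+1=37). clock=36
Op 25: tick 1 -> clock=37. purged={d.com}
Op 26: tick 3 -> clock=40.
Op 27: insert a.com -> 10.0.0.1 (expiry=40+1=41). clock=40
Op 28: tick 6 -> clock=46. purged={a.com}
Op 29: insert b.com -> 10.0.0.3 (expiry=46+2=48). clock=46
Op 30: tick 1 -> clock=47.
lookup a.com: not in cache (expired or never inserted)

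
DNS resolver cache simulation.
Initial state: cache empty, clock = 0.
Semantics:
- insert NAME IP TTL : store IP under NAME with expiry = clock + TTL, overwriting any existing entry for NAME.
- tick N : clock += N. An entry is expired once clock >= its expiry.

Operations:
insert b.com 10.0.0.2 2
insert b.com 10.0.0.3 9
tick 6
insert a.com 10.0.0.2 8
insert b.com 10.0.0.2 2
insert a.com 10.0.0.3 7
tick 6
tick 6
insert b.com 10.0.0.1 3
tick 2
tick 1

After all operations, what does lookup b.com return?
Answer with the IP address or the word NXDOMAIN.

Answer: NXDOMAIN

Derivation:
Op 1: insert b.com -> 10.0.0.2 (expiry=0+2=2). clock=0
Op 2: insert b.com -> 10.0.0.3 (expiry=0+9=9). clock=0
Op 3: tick 6 -> clock=6.
Op 4: insert a.com -> 10.0.0.2 (expiry=6+8=14). clock=6
Op 5: insert b.com -> 10.0.0.2 (expiry=6+2=8). clock=6
Op 6: insert a.com -> 10.0.0.3 (expiry=6+7=13). clock=6
Op 7: tick 6 -> clock=12. purged={b.com}
Op 8: tick 6 -> clock=18. purged={a.com}
Op 9: insert b.com -> 10.0.0.1 (expiry=18+3=21). clock=18
Op 10: tick 2 -> clock=20.
Op 11: tick 1 -> clock=21. purged={b.com}
lookup b.com: not in cache (expired or never inserted)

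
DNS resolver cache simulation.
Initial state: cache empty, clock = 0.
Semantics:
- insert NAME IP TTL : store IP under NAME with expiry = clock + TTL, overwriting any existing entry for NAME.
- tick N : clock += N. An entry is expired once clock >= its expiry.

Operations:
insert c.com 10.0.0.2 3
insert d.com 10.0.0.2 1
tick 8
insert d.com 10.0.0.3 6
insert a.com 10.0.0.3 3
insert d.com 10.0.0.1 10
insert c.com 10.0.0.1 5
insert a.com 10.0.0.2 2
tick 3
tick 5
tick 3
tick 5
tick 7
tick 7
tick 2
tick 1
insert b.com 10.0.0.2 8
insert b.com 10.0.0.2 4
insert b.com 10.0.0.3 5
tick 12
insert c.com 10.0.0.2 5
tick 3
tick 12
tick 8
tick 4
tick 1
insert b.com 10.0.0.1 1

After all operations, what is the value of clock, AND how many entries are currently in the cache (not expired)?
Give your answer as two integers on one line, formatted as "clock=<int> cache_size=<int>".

Answer: clock=81 cache_size=1

Derivation:
Op 1: insert c.com -> 10.0.0.2 (expiry=0+3=3). clock=0
Op 2: insert d.com -> 10.0.0.2 (expiry=0+1=1). clock=0
Op 3: tick 8 -> clock=8. purged={c.com,d.com}
Op 4: insert d.com -> 10.0.0.3 (expiry=8+6=14). clock=8
Op 5: insert a.com -> 10.0.0.3 (expiry=8+3=11). clock=8
Op 6: insert d.com -> 10.0.0.1 (expiry=8+10=18). clock=8
Op 7: insert c.com -> 10.0.0.1 (expiry=8+5=13). clock=8
Op 8: insert a.com -> 10.0.0.2 (expiry=8+2=10). clock=8
Op 9: tick 3 -> clock=11. purged={a.com}
Op 10: tick 5 -> clock=16. purged={c.com}
Op 11: tick 3 -> clock=19. purged={d.com}
Op 12: tick 5 -> clock=24.
Op 13: tick 7 -> clock=31.
Op 14: tick 7 -> clock=38.
Op 15: tick 2 -> clock=40.
Op 16: tick 1 -> clock=41.
Op 17: insert b.com -> 10.0.0.2 (expiry=41+8=49). clock=41
Op 18: insert b.com -> 10.0.0.2 (expiry=41+4=45). clock=41
Op 19: insert b.com -> 10.0.0.3 (expiry=41+5=46). clock=41
Op 20: tick 12 -> clock=53. purged={b.com}
Op 21: insert c.com -> 10.0.0.2 (expiry=53+5=58). clock=53
Op 22: tick 3 -> clock=56.
Op 23: tick 12 -> clock=68. purged={c.com}
Op 24: tick 8 -> clock=76.
Op 25: tick 4 -> clock=80.
Op 26: tick 1 -> clock=81.
Op 27: insert b.com -> 10.0.0.1 (expiry=81+1=82). clock=81
Final clock = 81
Final cache (unexpired): {b.com} -> size=1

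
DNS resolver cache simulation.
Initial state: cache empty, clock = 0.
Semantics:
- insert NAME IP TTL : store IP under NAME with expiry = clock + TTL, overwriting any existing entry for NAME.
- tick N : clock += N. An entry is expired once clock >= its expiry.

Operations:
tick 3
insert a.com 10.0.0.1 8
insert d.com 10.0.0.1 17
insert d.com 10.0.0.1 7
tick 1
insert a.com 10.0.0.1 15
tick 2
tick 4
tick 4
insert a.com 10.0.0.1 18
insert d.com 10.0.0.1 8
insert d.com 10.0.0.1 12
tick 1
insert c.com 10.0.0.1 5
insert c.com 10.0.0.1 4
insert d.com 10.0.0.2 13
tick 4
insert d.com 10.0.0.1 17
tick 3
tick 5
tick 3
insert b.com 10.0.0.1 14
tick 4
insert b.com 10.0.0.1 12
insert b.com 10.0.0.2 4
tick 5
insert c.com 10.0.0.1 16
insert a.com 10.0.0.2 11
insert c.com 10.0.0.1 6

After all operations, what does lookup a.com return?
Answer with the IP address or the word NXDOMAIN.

Answer: 10.0.0.2

Derivation:
Op 1: tick 3 -> clock=3.
Op 2: insert a.com -> 10.0.0.1 (expiry=3+8=11). clock=3
Op 3: insert d.com -> 10.0.0.1 (expiry=3+17=20). clock=3
Op 4: insert d.com -> 10.0.0.1 (expiry=3+7=10). clock=3
Op 5: tick 1 -> clock=4.
Op 6: insert a.com -> 10.0.0.1 (expiry=4+15=19). clock=4
Op 7: tick 2 -> clock=6.
Op 8: tick 4 -> clock=10. purged={d.com}
Op 9: tick 4 -> clock=14.
Op 10: insert a.com -> 10.0.0.1 (expiry=14+18=32). clock=14
Op 11: insert d.com -> 10.0.0.1 (expiry=14+8=22). clock=14
Op 12: insert d.com -> 10.0.0.1 (expiry=14+12=26). clock=14
Op 13: tick 1 -> clock=15.
Op 14: insert c.com -> 10.0.0.1 (expiry=15+5=20). clock=15
Op 15: insert c.com -> 10.0.0.1 (expiry=15+4=19). clock=15
Op 16: insert d.com -> 10.0.0.2 (expiry=15+13=28). clock=15
Op 17: tick 4 -> clock=19. purged={c.com}
Op 18: insert d.com -> 10.0.0.1 (expiry=19+17=36). clock=19
Op 19: tick 3 -> clock=22.
Op 20: tick 5 -> clock=27.
Op 21: tick 3 -> clock=30.
Op 22: insert b.com -> 10.0.0.1 (expiry=30+14=44). clock=30
Op 23: tick 4 -> clock=34. purged={a.com}
Op 24: insert b.com -> 10.0.0.1 (expiry=34+12=46). clock=34
Op 25: insert b.com -> 10.0.0.2 (expiry=34+4=38). clock=34
Op 26: tick 5 -> clock=39. purged={b.com,d.com}
Op 27: insert c.com -> 10.0.0.1 (expiry=39+16=55). clock=39
Op 28: insert a.com -> 10.0.0.2 (expiry=39+11=50). clock=39
Op 29: insert c.com -> 10.0.0.1 (expiry=39+6=45). clock=39
lookup a.com: present, ip=10.0.0.2 expiry=50 > clock=39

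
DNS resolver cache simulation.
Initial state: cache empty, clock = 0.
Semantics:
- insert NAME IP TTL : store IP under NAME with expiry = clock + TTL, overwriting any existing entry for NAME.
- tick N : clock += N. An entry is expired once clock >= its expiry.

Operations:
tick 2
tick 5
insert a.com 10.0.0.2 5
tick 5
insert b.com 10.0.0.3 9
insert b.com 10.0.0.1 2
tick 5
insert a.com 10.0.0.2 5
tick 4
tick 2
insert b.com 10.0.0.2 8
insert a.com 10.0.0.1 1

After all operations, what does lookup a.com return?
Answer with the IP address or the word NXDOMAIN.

Answer: 10.0.0.1

Derivation:
Op 1: tick 2 -> clock=2.
Op 2: tick 5 -> clock=7.
Op 3: insert a.com -> 10.0.0.2 (expiry=7+5=12). clock=7
Op 4: tick 5 -> clock=12. purged={a.com}
Op 5: insert b.com -> 10.0.0.3 (expiry=12+9=21). clock=12
Op 6: insert b.com -> 10.0.0.1 (expiry=12+2=14). clock=12
Op 7: tick 5 -> clock=17. purged={b.com}
Op 8: insert a.com -> 10.0.0.2 (expiry=17+5=22). clock=17
Op 9: tick 4 -> clock=21.
Op 10: tick 2 -> clock=23. purged={a.com}
Op 11: insert b.com -> 10.0.0.2 (expiry=23+8=31). clock=23
Op 12: insert a.com -> 10.0.0.1 (expiry=23+1=24). clock=23
lookup a.com: present, ip=10.0.0.1 expiry=24 > clock=23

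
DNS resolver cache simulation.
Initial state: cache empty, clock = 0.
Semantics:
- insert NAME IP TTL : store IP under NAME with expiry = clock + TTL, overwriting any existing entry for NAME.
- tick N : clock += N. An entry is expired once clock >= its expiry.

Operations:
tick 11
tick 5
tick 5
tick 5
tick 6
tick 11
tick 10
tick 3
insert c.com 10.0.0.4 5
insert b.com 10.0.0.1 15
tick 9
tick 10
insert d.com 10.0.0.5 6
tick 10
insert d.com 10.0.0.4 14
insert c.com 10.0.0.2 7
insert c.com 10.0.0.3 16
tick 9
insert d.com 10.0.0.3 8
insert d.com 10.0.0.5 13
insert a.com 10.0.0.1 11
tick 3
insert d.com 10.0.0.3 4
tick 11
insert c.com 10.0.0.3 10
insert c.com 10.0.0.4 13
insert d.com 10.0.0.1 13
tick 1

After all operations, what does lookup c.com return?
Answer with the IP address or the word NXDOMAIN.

Op 1: tick 11 -> clock=11.
Op 2: tick 5 -> clock=16.
Op 3: tick 5 -> clock=21.
Op 4: tick 5 -> clock=26.
Op 5: tick 6 -> clock=32.
Op 6: tick 11 -> clock=43.
Op 7: tick 10 -> clock=53.
Op 8: tick 3 -> clock=56.
Op 9: insert c.com -> 10.0.0.4 (expiry=56+5=61). clock=56
Op 10: insert b.com -> 10.0.0.1 (expiry=56+15=71). clock=56
Op 11: tick 9 -> clock=65. purged={c.com}
Op 12: tick 10 -> clock=75. purged={b.com}
Op 13: insert d.com -> 10.0.0.5 (expiry=75+6=81). clock=75
Op 14: tick 10 -> clock=85. purged={d.com}
Op 15: insert d.com -> 10.0.0.4 (expiry=85+14=99). clock=85
Op 16: insert c.com -> 10.0.0.2 (expiry=85+7=92). clock=85
Op 17: insert c.com -> 10.0.0.3 (expiry=85+16=101). clock=85
Op 18: tick 9 -> clock=94.
Op 19: insert d.com -> 10.0.0.3 (expiry=94+8=102). clock=94
Op 20: insert d.com -> 10.0.0.5 (expiry=94+13=107). clock=94
Op 21: insert a.com -> 10.0.0.1 (expiry=94+11=105). clock=94
Op 22: tick 3 -> clock=97.
Op 23: insert d.com -> 10.0.0.3 (expiry=97+4=101). clock=97
Op 24: tick 11 -> clock=108. purged={a.com,c.com,d.com}
Op 25: insert c.com -> 10.0.0.3 (expiry=108+10=118). clock=108
Op 26: insert c.com -> 10.0.0.4 (expiry=108+13=121). clock=108
Op 27: insert d.com -> 10.0.0.1 (expiry=108+13=121). clock=108
Op 28: tick 1 -> clock=109.
lookup c.com: present, ip=10.0.0.4 expiry=121 > clock=109

Answer: 10.0.0.4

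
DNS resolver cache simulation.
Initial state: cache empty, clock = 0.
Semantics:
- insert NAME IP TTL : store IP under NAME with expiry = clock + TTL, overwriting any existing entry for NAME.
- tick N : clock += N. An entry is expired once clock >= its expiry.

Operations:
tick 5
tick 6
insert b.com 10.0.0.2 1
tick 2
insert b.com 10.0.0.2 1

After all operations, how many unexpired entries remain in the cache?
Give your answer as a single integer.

Answer: 1

Derivation:
Op 1: tick 5 -> clock=5.
Op 2: tick 6 -> clock=11.
Op 3: insert b.com -> 10.0.0.2 (expiry=11+1=12). clock=11
Op 4: tick 2 -> clock=13. purged={b.com}
Op 5: insert b.com -> 10.0.0.2 (expiry=13+1=14). clock=13
Final cache (unexpired): {b.com} -> size=1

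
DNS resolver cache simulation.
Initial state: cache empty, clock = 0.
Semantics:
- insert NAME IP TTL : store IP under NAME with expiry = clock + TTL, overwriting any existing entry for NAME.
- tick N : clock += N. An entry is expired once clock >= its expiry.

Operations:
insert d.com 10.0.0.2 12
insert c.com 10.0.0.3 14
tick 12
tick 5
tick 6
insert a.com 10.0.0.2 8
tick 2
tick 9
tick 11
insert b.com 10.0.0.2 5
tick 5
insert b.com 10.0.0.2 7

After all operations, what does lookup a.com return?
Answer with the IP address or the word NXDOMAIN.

Answer: NXDOMAIN

Derivation:
Op 1: insert d.com -> 10.0.0.2 (expiry=0+12=12). clock=0
Op 2: insert c.com -> 10.0.0.3 (expiry=0+14=14). clock=0
Op 3: tick 12 -> clock=12. purged={d.com}
Op 4: tick 5 -> clock=17. purged={c.com}
Op 5: tick 6 -> clock=23.
Op 6: insert a.com -> 10.0.0.2 (expiry=23+8=31). clock=23
Op 7: tick 2 -> clock=25.
Op 8: tick 9 -> clock=34. purged={a.com}
Op 9: tick 11 -> clock=45.
Op 10: insert b.com -> 10.0.0.2 (expiry=45+5=50). clock=45
Op 11: tick 5 -> clock=50. purged={b.com}
Op 12: insert b.com -> 10.0.0.2 (expiry=50+7=57). clock=50
lookup a.com: not in cache (expired or never inserted)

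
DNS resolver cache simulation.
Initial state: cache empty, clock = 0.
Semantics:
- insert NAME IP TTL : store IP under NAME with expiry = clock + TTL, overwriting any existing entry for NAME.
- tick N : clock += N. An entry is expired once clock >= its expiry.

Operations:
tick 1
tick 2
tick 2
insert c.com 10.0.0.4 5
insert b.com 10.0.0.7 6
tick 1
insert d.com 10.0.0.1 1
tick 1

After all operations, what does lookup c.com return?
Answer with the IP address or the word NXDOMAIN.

Answer: 10.0.0.4

Derivation:
Op 1: tick 1 -> clock=1.
Op 2: tick 2 -> clock=3.
Op 3: tick 2 -> clock=5.
Op 4: insert c.com -> 10.0.0.4 (expiry=5+5=10). clock=5
Op 5: insert b.com -> 10.0.0.7 (expiry=5+6=11). clock=5
Op 6: tick 1 -> clock=6.
Op 7: insert d.com -> 10.0.0.1 (expiry=6+1=7). clock=6
Op 8: tick 1 -> clock=7. purged={d.com}
lookup c.com: present, ip=10.0.0.4 expiry=10 > clock=7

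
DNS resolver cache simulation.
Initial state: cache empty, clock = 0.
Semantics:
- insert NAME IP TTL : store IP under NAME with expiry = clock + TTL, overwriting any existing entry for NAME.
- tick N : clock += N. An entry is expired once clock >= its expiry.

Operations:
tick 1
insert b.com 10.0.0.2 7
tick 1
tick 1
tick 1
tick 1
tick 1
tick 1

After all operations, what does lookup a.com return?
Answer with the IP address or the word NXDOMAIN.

Answer: NXDOMAIN

Derivation:
Op 1: tick 1 -> clock=1.
Op 2: insert b.com -> 10.0.0.2 (expiry=1+7=8). clock=1
Op 3: tick 1 -> clock=2.
Op 4: tick 1 -> clock=3.
Op 5: tick 1 -> clock=4.
Op 6: tick 1 -> clock=5.
Op 7: tick 1 -> clock=6.
Op 8: tick 1 -> clock=7.
lookup a.com: not in cache (expired or never inserted)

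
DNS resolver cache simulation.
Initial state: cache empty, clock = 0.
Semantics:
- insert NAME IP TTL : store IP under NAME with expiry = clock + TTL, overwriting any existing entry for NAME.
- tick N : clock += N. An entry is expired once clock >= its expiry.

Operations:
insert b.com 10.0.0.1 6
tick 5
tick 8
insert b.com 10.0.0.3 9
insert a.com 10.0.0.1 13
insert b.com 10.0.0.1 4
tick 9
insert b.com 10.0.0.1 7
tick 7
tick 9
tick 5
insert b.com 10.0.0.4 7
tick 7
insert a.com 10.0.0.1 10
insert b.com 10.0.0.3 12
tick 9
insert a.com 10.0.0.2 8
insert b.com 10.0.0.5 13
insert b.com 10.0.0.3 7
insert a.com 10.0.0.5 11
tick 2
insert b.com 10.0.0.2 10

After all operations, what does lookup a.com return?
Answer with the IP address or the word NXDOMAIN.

Op 1: insert b.com -> 10.0.0.1 (expiry=0+6=6). clock=0
Op 2: tick 5 -> clock=5.
Op 3: tick 8 -> clock=13. purged={b.com}
Op 4: insert b.com -> 10.0.0.3 (expiry=13+9=22). clock=13
Op 5: insert a.com -> 10.0.0.1 (expiry=13+13=26). clock=13
Op 6: insert b.com -> 10.0.0.1 (expiry=13+4=17). clock=13
Op 7: tick 9 -> clock=22. purged={b.com}
Op 8: insert b.com -> 10.0.0.1 (expiry=22+7=29). clock=22
Op 9: tick 7 -> clock=29. purged={a.com,b.com}
Op 10: tick 9 -> clock=38.
Op 11: tick 5 -> clock=43.
Op 12: insert b.com -> 10.0.0.4 (expiry=43+7=50). clock=43
Op 13: tick 7 -> clock=50. purged={b.com}
Op 14: insert a.com -> 10.0.0.1 (expiry=50+10=60). clock=50
Op 15: insert b.com -> 10.0.0.3 (expiry=50+12=62). clock=50
Op 16: tick 9 -> clock=59.
Op 17: insert a.com -> 10.0.0.2 (expiry=59+8=67). clock=59
Op 18: insert b.com -> 10.0.0.5 (expiry=59+13=72). clock=59
Op 19: insert b.com -> 10.0.0.3 (expiry=59+7=66). clock=59
Op 20: insert a.com -> 10.0.0.5 (expiry=59+11=70). clock=59
Op 21: tick 2 -> clock=61.
Op 22: insert b.com -> 10.0.0.2 (expiry=61+10=71). clock=61
lookup a.com: present, ip=10.0.0.5 expiry=70 > clock=61

Answer: 10.0.0.5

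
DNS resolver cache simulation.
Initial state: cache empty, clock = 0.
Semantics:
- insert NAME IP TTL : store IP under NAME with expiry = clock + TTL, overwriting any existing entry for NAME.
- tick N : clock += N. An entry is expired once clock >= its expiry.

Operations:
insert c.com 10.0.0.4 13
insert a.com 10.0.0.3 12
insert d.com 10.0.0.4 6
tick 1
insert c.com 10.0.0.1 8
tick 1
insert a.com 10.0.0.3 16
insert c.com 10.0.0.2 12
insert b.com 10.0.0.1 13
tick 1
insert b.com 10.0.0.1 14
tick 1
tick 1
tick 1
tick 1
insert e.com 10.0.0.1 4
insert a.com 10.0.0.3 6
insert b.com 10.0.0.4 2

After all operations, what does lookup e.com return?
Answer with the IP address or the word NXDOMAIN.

Answer: 10.0.0.1

Derivation:
Op 1: insert c.com -> 10.0.0.4 (expiry=0+13=13). clock=0
Op 2: insert a.com -> 10.0.0.3 (expiry=0+12=12). clock=0
Op 3: insert d.com -> 10.0.0.4 (expiry=0+6=6). clock=0
Op 4: tick 1 -> clock=1.
Op 5: insert c.com -> 10.0.0.1 (expiry=1+8=9). clock=1
Op 6: tick 1 -> clock=2.
Op 7: insert a.com -> 10.0.0.3 (expiry=2+16=18). clock=2
Op 8: insert c.com -> 10.0.0.2 (expiry=2+12=14). clock=2
Op 9: insert b.com -> 10.0.0.1 (expiry=2+13=15). clock=2
Op 10: tick 1 -> clock=3.
Op 11: insert b.com -> 10.0.0.1 (expiry=3+14=17). clock=3
Op 12: tick 1 -> clock=4.
Op 13: tick 1 -> clock=5.
Op 14: tick 1 -> clock=6. purged={d.com}
Op 15: tick 1 -> clock=7.
Op 16: insert e.com -> 10.0.0.1 (expiry=7+4=11). clock=7
Op 17: insert a.com -> 10.0.0.3 (expiry=7+6=13). clock=7
Op 18: insert b.com -> 10.0.0.4 (expiry=7+2=9). clock=7
lookup e.com: present, ip=10.0.0.1 expiry=11 > clock=7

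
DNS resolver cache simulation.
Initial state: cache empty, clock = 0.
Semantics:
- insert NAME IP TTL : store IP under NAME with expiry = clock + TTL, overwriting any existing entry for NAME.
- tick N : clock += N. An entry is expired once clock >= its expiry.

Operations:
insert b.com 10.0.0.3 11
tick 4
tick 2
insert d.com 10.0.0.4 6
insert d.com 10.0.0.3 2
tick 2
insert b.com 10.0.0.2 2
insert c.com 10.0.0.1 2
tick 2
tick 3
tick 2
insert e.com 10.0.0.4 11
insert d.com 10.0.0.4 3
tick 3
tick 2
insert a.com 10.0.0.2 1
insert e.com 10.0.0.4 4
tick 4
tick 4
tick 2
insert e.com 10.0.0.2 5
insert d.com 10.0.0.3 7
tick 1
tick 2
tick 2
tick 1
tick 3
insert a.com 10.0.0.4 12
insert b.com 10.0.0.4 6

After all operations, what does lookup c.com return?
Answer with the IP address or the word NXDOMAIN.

Op 1: insert b.com -> 10.0.0.3 (expiry=0+11=11). clock=0
Op 2: tick 4 -> clock=4.
Op 3: tick 2 -> clock=6.
Op 4: insert d.com -> 10.0.0.4 (expiry=6+6=12). clock=6
Op 5: insert d.com -> 10.0.0.3 (expiry=6+2=8). clock=6
Op 6: tick 2 -> clock=8. purged={d.com}
Op 7: insert b.com -> 10.0.0.2 (expiry=8+2=10). clock=8
Op 8: insert c.com -> 10.0.0.1 (expiry=8+2=10). clock=8
Op 9: tick 2 -> clock=10. purged={b.com,c.com}
Op 10: tick 3 -> clock=13.
Op 11: tick 2 -> clock=15.
Op 12: insert e.com -> 10.0.0.4 (expiry=15+11=26). clock=15
Op 13: insert d.com -> 10.0.0.4 (expiry=15+3=18). clock=15
Op 14: tick 3 -> clock=18. purged={d.com}
Op 15: tick 2 -> clock=20.
Op 16: insert a.com -> 10.0.0.2 (expiry=20+1=21). clock=20
Op 17: insert e.com -> 10.0.0.4 (expiry=20+4=24). clock=20
Op 18: tick 4 -> clock=24. purged={a.com,e.com}
Op 19: tick 4 -> clock=28.
Op 20: tick 2 -> clock=30.
Op 21: insert e.com -> 10.0.0.2 (expiry=30+5=35). clock=30
Op 22: insert d.com -> 10.0.0.3 (expiry=30+7=37). clock=30
Op 23: tick 1 -> clock=31.
Op 24: tick 2 -> clock=33.
Op 25: tick 2 -> clock=35. purged={e.com}
Op 26: tick 1 -> clock=36.
Op 27: tick 3 -> clock=39. purged={d.com}
Op 28: insert a.com -> 10.0.0.4 (expiry=39+12=51). clock=39
Op 29: insert b.com -> 10.0.0.4 (expiry=39+6=45). clock=39
lookup c.com: not in cache (expired or never inserted)

Answer: NXDOMAIN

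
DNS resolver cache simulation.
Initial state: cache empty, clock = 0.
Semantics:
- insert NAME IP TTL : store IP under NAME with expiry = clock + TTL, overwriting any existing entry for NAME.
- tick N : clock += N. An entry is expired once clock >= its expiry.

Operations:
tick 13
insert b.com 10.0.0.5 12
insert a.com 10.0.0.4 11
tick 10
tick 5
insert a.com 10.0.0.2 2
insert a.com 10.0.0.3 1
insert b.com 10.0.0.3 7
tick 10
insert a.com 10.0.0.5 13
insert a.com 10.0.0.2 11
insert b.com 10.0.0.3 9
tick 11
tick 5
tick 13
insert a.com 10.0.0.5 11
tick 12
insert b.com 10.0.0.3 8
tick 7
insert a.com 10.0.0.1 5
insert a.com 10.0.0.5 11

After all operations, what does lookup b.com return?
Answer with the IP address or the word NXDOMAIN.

Answer: 10.0.0.3

Derivation:
Op 1: tick 13 -> clock=13.
Op 2: insert b.com -> 10.0.0.5 (expiry=13+12=25). clock=13
Op 3: insert a.com -> 10.0.0.4 (expiry=13+11=24). clock=13
Op 4: tick 10 -> clock=23.
Op 5: tick 5 -> clock=28. purged={a.com,b.com}
Op 6: insert a.com -> 10.0.0.2 (expiry=28+2=30). clock=28
Op 7: insert a.com -> 10.0.0.3 (expiry=28+1=29). clock=28
Op 8: insert b.com -> 10.0.0.3 (expiry=28+7=35). clock=28
Op 9: tick 10 -> clock=38. purged={a.com,b.com}
Op 10: insert a.com -> 10.0.0.5 (expiry=38+13=51). clock=38
Op 11: insert a.com -> 10.0.0.2 (expiry=38+11=49). clock=38
Op 12: insert b.com -> 10.0.0.3 (expiry=38+9=47). clock=38
Op 13: tick 11 -> clock=49. purged={a.com,b.com}
Op 14: tick 5 -> clock=54.
Op 15: tick 13 -> clock=67.
Op 16: insert a.com -> 10.0.0.5 (expiry=67+11=78). clock=67
Op 17: tick 12 -> clock=79. purged={a.com}
Op 18: insert b.com -> 10.0.0.3 (expiry=79+8=87). clock=79
Op 19: tick 7 -> clock=86.
Op 20: insert a.com -> 10.0.0.1 (expiry=86+5=91). clock=86
Op 21: insert a.com -> 10.0.0.5 (expiry=86+11=97). clock=86
lookup b.com: present, ip=10.0.0.3 expiry=87 > clock=86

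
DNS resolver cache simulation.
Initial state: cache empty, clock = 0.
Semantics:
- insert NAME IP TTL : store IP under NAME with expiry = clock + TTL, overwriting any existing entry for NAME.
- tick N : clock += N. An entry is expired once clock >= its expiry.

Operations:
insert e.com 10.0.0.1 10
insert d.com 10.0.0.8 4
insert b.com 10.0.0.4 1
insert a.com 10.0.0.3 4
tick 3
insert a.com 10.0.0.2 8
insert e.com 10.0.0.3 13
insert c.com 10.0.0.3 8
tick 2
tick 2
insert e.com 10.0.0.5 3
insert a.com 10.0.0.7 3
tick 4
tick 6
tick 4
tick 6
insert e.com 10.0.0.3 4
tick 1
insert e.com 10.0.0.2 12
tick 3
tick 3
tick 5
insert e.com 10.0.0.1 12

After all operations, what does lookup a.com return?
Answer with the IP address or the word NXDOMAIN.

Answer: NXDOMAIN

Derivation:
Op 1: insert e.com -> 10.0.0.1 (expiry=0+10=10). clock=0
Op 2: insert d.com -> 10.0.0.8 (expiry=0+4=4). clock=0
Op 3: insert b.com -> 10.0.0.4 (expiry=0+1=1). clock=0
Op 4: insert a.com -> 10.0.0.3 (expiry=0+4=4). clock=0
Op 5: tick 3 -> clock=3. purged={b.com}
Op 6: insert a.com -> 10.0.0.2 (expiry=3+8=11). clock=3
Op 7: insert e.com -> 10.0.0.3 (expiry=3+13=16). clock=3
Op 8: insert c.com -> 10.0.0.3 (expiry=3+8=11). clock=3
Op 9: tick 2 -> clock=5. purged={d.com}
Op 10: tick 2 -> clock=7.
Op 11: insert e.com -> 10.0.0.5 (expiry=7+3=10). clock=7
Op 12: insert a.com -> 10.0.0.7 (expiry=7+3=10). clock=7
Op 13: tick 4 -> clock=11. purged={a.com,c.com,e.com}
Op 14: tick 6 -> clock=17.
Op 15: tick 4 -> clock=21.
Op 16: tick 6 -> clock=27.
Op 17: insert e.com -> 10.0.0.3 (expiry=27+4=31). clock=27
Op 18: tick 1 -> clock=28.
Op 19: insert e.com -> 10.0.0.2 (expiry=28+12=40). clock=28
Op 20: tick 3 -> clock=31.
Op 21: tick 3 -> clock=34.
Op 22: tick 5 -> clock=39.
Op 23: insert e.com -> 10.0.0.1 (expiry=39+12=51). clock=39
lookup a.com: not in cache (expired or never inserted)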